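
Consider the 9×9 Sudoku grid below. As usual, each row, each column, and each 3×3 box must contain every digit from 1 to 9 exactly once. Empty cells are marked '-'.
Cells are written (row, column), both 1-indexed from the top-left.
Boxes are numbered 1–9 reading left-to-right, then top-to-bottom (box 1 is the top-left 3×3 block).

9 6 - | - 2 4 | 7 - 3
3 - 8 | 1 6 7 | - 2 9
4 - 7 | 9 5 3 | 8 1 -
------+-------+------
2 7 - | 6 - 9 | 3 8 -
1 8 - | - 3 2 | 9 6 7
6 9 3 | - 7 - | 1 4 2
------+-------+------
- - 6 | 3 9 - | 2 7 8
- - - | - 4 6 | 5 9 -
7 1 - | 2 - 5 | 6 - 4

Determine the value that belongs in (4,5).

1

Row 4 already contains {2, 3, 6, 7, 8, 9}.
Column 5 already contains {2, 3, 4, 5, 6, 7, 9}.
Its 3×3 block (box 5) already contains {2, 3, 6, 7, 9}.
The only value from 1–9 not eliminated is 1, so (4,5) = 1.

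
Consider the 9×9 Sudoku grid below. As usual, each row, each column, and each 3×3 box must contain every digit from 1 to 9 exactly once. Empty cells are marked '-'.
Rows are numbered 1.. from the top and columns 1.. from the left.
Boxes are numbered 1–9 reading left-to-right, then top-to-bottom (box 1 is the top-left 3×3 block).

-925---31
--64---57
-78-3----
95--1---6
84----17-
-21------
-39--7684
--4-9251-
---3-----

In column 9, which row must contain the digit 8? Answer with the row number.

Consider where 8 can go in column 9.
row 3, column 9 is out (row 3 already has a 8).
row 5, column 9 is out (row 5 already has a 8).
row 8, column 9 is out (box 9 already has a 8).
row 9, column 9 is out (box 9 already has a 8).
So the only cell in column 9 that can hold 8 is row 6, column 9.
That is row 6.

6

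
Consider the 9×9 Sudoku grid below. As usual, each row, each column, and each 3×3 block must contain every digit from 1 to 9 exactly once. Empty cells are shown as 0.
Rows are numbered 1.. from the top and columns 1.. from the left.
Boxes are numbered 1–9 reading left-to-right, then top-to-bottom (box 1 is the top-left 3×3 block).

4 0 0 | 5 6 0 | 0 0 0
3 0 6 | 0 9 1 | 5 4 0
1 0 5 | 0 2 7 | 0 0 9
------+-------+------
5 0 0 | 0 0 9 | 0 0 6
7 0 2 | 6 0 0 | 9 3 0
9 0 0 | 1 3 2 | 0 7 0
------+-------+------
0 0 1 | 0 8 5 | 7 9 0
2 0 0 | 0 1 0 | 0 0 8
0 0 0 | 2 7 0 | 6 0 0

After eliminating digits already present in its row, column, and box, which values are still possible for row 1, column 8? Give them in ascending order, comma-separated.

Row 1 already contains {4, 5, 6}.
Column 8 already contains {3, 4, 7, 9}.
Its 3×3 block (box 3) already contains {4, 5, 9}.
Removing those from 1–9 leaves {1, 2, 8} as the candidates for row 1, column 8.

1,2,8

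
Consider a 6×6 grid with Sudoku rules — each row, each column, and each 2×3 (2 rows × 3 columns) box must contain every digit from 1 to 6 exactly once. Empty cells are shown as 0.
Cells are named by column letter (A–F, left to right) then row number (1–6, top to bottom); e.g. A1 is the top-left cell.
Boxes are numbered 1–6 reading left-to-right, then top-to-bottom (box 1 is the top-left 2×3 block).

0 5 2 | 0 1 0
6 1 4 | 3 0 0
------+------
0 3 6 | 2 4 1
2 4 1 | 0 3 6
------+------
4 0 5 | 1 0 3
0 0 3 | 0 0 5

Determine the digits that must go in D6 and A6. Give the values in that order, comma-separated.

4,1

For D6:
  Consider where 4 can go in box 6.
  E5 is out (row 5 already has a 4).
  E6 is out (column E already has a 4).
  So the only cell in box 6 that can hold 4 is D6.
  So D6 = 4.
For A6:
  Row 6 already contains {3, 5}.
  Column A already contains {2, 4, 6}.
  Its 2×3 block (box 5) already contains {3, 4, 5}.
  The only value from 1–6 not eliminated is 1, so A6 = 1.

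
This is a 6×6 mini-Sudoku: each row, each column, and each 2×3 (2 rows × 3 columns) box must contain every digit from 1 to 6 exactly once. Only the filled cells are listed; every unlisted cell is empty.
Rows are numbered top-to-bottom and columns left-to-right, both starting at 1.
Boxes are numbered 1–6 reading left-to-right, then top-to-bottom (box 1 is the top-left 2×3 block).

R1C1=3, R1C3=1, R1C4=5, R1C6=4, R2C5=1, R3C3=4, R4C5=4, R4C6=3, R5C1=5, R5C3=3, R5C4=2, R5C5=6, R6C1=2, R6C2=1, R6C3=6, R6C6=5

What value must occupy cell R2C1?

Cell R2C1 itself could take any of {4, 6} by direct elimination.
Consider where 4 can go in column 1.
R3C1 is out (row 3 already has a 4).
R4C1 is out (row 4 already has a 4).
So the only cell in column 1 that can hold 4 is R2C1.
Therefore R2C1 = 4.

4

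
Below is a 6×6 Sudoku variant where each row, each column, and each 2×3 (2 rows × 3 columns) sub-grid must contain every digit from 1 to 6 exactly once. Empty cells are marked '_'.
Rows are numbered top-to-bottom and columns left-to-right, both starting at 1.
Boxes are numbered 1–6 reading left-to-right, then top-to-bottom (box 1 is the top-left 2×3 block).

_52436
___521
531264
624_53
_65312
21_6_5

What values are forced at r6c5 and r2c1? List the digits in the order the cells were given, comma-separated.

For r6c5:
  Row 6 already contains {1, 2, 5, 6}.
  Column 5 already contains {1, 2, 3, 5, 6}.
  Its 2×3 block (box 6) already contains {1, 2, 3, 5, 6}.
  The only value from 1–6 not eliminated is 4, so r6c5 = 4.
For r2c1:
  Consider where 3 can go in column 1.
  r1c1 is out (row 1 already has a 3).
  r5c1 is out (row 5 already has a 3).
  So the only cell in column 1 that can hold 3 is r2c1.
  So r2c1 = 3.

4,3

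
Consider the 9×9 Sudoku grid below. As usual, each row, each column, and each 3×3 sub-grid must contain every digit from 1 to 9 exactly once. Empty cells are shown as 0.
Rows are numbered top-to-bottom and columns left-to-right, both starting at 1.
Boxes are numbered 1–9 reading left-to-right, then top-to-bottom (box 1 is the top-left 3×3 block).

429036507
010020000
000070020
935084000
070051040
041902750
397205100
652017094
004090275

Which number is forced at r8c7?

3

Cell r8c7 itself could take any of {3, 8} by direct elimination.
Consider where 3 can go in box 9.
r7c8 is out (row 7 already has a 3).
r7c9 is out (row 7 already has a 3).
So the only cell in box 9 that can hold 3 is r8c7.
Therefore r8c7 = 3.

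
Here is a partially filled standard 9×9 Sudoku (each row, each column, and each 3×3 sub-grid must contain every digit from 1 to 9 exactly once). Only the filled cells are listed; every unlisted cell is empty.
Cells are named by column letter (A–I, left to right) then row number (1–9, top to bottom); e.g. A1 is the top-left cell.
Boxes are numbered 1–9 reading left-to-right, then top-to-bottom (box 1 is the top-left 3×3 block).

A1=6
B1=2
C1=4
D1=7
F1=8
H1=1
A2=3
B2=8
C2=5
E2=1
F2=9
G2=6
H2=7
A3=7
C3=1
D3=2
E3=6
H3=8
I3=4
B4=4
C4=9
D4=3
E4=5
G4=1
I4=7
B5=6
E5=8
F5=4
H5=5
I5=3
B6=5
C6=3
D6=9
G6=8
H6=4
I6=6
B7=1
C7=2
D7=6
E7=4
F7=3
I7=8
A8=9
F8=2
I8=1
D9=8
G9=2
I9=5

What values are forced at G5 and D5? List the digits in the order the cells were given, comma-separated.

For G5:
  Row 5 already contains {3, 4, 5, 6, 8}.
  Column G already contains {1, 2, 6, 8}.
  Its 3×3 block (box 6) already contains {1, 3, 4, 5, 6, 7, 8}.
  The only value from 1–9 not eliminated is 9, so G5 = 9.
For D5:
  Row 5 already contains {3, 4, 5, 6, 8}.
  Column D already contains {2, 3, 6, 7, 8, 9}.
  Its 3×3 block (box 5) already contains {3, 4, 5, 8, 9}.
  The only value from 1–9 not eliminated is 1, so D5 = 1.

9,1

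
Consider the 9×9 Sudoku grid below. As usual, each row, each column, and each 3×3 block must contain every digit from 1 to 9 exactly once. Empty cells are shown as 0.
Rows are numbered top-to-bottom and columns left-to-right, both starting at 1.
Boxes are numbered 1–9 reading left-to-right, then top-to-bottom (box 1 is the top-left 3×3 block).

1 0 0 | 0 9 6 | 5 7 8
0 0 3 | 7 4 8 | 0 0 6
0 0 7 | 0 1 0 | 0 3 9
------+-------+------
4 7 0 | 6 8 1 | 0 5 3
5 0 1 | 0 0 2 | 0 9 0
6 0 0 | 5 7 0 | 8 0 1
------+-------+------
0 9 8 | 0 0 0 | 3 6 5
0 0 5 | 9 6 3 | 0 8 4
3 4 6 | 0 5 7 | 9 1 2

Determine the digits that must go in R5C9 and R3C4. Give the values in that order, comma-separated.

7,2

For R5C9:
  Row 5 already contains {1, 2, 5, 9}.
  Column 9 already contains {1, 2, 3, 4, 5, 6, 8, 9}.
  Its 3×3 block (box 6) already contains {1, 3, 5, 8, 9}.
  The only value from 1–9 not eliminated is 7, so R5C9 = 7.
For R3C4:
  Row 3 already contains {1, 3, 7, 9}.
  Column 4 already contains {5, 6, 7, 9}.
  Its 3×3 block (box 2) already contains {1, 4, 6, 7, 8, 9}.
  The only value from 1–9 not eliminated is 2, so R3C4 = 2.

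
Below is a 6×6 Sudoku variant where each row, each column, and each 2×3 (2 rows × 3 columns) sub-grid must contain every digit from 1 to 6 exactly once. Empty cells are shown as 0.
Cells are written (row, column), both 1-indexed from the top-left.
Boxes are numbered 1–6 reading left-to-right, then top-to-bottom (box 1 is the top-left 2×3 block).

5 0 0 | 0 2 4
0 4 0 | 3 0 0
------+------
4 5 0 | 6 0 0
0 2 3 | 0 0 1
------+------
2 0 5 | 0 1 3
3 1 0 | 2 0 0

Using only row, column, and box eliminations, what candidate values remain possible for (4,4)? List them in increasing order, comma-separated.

Row 4 already contains {1, 2, 3}.
Column 4 already contains {2, 3, 6}.
Its 2×3 block (box 4) already contains {1, 6}.
Removing those from 1–6 leaves {4, 5} as the candidates for (4,4).

4,5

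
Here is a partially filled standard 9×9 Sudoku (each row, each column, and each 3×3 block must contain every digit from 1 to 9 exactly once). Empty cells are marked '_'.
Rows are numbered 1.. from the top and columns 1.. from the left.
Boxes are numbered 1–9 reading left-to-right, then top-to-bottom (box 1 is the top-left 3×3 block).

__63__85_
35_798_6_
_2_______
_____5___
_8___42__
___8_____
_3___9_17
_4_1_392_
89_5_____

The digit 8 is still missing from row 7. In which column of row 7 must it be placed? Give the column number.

5

Consider where 8 can go in row 7.
row 7, column 1 is out (column 1 already has a 8).
row 7, column 3 is out (box 7 already has a 8).
row 7, column 4 is out (column 4 already has a 8).
row 7, column 7 is out (column 7 already has a 8).
So the only cell in row 7 that can hold 8 is row 7, column 5.
That is column 5.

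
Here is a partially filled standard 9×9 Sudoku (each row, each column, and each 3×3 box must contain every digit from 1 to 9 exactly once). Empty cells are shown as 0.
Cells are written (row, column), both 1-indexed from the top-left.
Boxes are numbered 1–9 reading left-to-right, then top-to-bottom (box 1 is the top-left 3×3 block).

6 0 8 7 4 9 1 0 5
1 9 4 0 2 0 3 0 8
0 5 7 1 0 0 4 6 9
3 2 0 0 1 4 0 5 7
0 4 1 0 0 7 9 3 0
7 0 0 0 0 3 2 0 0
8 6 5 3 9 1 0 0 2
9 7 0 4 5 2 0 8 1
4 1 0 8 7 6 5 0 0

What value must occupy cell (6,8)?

Cell (6,8) itself could take any of {1, 4} by direct elimination.
Consider where 1 can go in row 6.
(6,2) is out (column 2 already has a 1).
(6,3) is out (column 3 already has a 1).
(6,4) is out (column 4 already has a 1).
(6,5) is out (column 5 already has a 1).
(6,9) is out (column 9 already has a 1).
So the only cell in row 6 that can hold 1 is (6,8).
Therefore (6,8) = 1.

1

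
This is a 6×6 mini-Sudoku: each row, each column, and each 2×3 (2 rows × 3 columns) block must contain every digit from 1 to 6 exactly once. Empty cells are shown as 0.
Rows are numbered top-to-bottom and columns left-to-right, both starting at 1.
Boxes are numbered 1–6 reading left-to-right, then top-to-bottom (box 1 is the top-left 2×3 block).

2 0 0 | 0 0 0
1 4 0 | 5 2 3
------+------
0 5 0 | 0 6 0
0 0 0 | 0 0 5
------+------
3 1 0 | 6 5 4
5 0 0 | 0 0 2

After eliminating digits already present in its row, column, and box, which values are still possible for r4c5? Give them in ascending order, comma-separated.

Row 4 already contains {5}.
Column 5 already contains {2, 5, 6}.
Its 2×3 block (box 4) already contains {5, 6}.
Removing those from 1–6 leaves {1, 3, 4} as the candidates for r4c5.

1,3,4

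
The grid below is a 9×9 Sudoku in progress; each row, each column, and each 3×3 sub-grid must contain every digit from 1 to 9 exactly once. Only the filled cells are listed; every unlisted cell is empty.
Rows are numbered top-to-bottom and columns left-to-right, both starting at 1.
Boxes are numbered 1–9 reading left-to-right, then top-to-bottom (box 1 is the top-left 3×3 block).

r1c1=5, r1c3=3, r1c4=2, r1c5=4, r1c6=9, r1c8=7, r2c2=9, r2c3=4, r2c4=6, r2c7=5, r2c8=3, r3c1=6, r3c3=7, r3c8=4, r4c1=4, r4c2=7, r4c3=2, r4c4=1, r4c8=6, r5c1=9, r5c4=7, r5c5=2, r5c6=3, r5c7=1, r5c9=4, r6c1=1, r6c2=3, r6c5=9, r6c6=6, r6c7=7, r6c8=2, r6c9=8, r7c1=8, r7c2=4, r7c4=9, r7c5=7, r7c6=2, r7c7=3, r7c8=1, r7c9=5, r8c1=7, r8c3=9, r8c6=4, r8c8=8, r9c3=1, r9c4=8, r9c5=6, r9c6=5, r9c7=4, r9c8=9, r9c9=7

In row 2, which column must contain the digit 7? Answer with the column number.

6

Consider where 7 can go in row 2.
r2c1 is out (column 1 already has a 7).
r2c5 is out (column 5 already has a 7).
r2c9 is out (column 9 already has a 7).
So the only cell in row 2 that can hold 7 is r2c6.
That is column 6.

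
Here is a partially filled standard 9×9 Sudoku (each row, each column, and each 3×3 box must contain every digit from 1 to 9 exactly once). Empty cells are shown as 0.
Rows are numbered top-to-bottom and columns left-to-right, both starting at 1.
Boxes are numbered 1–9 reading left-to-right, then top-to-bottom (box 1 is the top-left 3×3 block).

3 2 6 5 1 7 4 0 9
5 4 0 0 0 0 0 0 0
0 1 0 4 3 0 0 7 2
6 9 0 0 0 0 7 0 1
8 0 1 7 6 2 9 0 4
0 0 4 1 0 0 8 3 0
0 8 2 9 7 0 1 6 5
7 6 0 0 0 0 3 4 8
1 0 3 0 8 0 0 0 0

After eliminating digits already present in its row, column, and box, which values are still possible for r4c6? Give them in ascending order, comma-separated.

Row 4 already contains {1, 6, 7, 9}.
Column 6 already contains {2, 7}.
Its 3×3 block (box 5) already contains {1, 2, 6, 7}.
Removing those from 1–9 leaves {3, 4, 5, 8} as the candidates for r4c6.

3,4,5,8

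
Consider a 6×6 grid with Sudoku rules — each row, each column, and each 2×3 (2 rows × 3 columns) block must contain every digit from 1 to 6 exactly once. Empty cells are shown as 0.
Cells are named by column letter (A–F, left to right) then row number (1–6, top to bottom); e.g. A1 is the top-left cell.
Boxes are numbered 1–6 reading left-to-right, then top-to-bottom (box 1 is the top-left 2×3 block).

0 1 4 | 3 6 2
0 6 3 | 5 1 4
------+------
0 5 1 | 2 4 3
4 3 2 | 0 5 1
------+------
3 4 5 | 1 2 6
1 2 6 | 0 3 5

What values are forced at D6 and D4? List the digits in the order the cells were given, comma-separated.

4,6

For D6:
  Row 6 already contains {1, 2, 3, 5, 6}.
  Column D already contains {1, 2, 3, 5}.
  Its 2×3 block (box 6) already contains {1, 2, 3, 5, 6}.
  The only value from 1–6 not eliminated is 4, so D6 = 4.
For D4:
  Row 4 already contains {1, 2, 3, 4, 5}.
  Column D already contains {1, 2, 3, 5}.
  Its 2×3 block (box 4) already contains {1, 2, 3, 4, 5}.
  The only value from 1–6 not eliminated is 6, so D4 = 6.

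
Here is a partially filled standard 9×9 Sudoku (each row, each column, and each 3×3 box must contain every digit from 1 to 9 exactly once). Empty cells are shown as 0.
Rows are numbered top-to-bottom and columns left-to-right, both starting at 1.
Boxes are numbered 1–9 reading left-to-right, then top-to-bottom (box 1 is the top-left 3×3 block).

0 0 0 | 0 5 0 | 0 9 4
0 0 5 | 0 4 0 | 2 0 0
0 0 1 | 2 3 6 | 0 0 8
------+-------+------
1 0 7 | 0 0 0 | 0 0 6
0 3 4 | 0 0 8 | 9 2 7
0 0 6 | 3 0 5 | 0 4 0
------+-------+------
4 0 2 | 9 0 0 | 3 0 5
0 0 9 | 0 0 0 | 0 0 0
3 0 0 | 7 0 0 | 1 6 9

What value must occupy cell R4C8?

3

Cell R4C8 itself could take any of {3, 5, 8} by direct elimination.
Consider where 3 can go in box 6.
R4C7 is out (column 7 already has a 3).
R6C7 is out (row 6 already has a 3).
R6C9 is out (row 6 already has a 3).
So the only cell in box 6 that can hold 3 is R4C8.
Therefore R4C8 = 3.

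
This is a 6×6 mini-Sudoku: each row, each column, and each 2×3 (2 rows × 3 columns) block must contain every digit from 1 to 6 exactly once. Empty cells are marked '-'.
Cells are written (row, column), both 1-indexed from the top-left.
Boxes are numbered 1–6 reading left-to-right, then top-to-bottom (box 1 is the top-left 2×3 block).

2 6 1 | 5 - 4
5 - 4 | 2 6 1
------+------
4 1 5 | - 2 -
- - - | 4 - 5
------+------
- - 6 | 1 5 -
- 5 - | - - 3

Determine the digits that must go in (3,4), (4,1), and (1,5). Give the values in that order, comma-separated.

3,6,3

For (3,4):
  Consider where 3 can go in column 4.
  (6,4) is out (row 6 already has a 3).
  So the only cell in column 4 that can hold 3 is (3,4).
  So (3,4) = 3.
For (4,1):
  Consider where 6 can go in column 1.
  (5,1) is out (row 5 already has a 6).
  (6,1) is out (box 5 already has a 6).
  So the only cell in column 1 that can hold 6 is (4,1).
  So (4,1) = 6.
For (1,5):
  Row 1 already contains {1, 2, 4, 5, 6}.
  Column 5 already contains {2, 5, 6}.
  Its 2×3 block (box 2) already contains {1, 2, 4, 5, 6}.
  The only value from 1–6 not eliminated is 3, so (1,5) = 3.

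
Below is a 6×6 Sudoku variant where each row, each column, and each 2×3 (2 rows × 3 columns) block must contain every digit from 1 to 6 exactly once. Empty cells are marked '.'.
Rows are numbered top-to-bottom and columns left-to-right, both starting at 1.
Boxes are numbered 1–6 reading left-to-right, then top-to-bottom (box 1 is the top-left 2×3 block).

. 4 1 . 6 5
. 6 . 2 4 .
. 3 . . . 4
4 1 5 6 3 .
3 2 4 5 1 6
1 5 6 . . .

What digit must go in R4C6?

2

Row 4 already contains {1, 3, 4, 5, 6}.
Column 6 already contains {4, 5, 6}.
Its 2×3 block (box 4) already contains {3, 4, 6}.
The only value from 1–6 not eliminated is 2, so R4C6 = 2.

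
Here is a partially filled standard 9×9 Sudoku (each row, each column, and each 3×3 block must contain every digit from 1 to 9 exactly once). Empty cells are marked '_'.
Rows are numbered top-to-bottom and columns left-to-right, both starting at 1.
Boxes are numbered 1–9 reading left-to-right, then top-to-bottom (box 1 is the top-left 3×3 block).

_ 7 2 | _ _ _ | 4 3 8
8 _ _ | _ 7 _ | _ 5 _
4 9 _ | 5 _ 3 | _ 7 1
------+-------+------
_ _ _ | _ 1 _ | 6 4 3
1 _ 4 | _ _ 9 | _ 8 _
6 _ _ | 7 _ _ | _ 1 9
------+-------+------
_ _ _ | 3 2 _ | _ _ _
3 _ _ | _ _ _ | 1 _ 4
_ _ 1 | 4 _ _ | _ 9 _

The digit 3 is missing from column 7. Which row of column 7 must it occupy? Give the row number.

Consider where 3 can go in column 7.
r2c7 is out (box 3 already has a 3).
r3c7 is out (row 3 already has a 3).
r5c7 is out (box 6 already has a 3).
r6c7 is out (box 6 already has a 3).
r7c7 is out (row 7 already has a 3).
So the only cell in column 7 that can hold 3 is r9c7.
That is row 9.

9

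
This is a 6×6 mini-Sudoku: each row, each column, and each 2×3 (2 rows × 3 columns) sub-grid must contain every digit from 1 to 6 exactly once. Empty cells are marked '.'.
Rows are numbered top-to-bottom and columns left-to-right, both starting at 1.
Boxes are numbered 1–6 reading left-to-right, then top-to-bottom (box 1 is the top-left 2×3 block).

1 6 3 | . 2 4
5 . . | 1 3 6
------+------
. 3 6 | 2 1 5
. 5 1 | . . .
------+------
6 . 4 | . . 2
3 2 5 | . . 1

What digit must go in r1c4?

Row 1 already contains {1, 2, 3, 4, 6}.
Column 4 already contains {1, 2}.
Its 2×3 block (box 2) already contains {1, 2, 3, 4, 6}.
The only value from 1–6 not eliminated is 5, so r1c4 = 5.

5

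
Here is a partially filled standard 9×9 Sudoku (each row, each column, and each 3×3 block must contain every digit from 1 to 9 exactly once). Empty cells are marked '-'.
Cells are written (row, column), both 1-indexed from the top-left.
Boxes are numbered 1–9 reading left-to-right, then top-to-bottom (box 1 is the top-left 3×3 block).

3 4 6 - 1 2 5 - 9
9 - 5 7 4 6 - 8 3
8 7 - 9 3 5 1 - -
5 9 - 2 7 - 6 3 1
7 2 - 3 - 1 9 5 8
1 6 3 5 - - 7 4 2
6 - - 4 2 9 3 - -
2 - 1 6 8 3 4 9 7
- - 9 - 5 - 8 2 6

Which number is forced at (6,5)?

Row 6 already contains {1, 2, 3, 4, 5, 6, 7}.
Column 5 already contains {1, 2, 3, 4, 5, 7, 8}.
Its 3×3 block (box 5) already contains {1, 2, 3, 5, 7}.
The only value from 1–9 not eliminated is 9, so (6,5) = 9.

9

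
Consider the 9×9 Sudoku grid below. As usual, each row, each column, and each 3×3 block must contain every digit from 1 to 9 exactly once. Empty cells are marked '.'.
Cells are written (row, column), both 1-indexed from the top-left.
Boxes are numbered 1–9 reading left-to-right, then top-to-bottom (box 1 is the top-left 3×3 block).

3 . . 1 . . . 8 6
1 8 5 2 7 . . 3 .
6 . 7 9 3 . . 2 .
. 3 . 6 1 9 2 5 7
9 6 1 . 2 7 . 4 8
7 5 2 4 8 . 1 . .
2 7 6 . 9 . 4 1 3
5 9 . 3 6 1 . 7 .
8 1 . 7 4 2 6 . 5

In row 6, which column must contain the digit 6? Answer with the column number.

8

Consider where 6 can go in row 6.
(6,6) is out (box 5 already has a 6).
(6,9) is out (column 9 already has a 6).
So the only cell in row 6 that can hold 6 is (6,8).
That is column 8.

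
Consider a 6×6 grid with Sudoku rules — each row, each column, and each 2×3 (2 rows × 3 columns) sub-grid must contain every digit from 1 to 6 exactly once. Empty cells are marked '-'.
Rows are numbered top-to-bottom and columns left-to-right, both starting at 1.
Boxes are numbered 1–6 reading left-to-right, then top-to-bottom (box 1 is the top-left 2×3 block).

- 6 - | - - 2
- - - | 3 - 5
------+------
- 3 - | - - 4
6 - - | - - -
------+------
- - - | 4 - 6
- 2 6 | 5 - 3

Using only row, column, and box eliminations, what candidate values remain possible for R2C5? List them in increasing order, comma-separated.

1,4,6

Row 2 already contains {3, 5}.
Column 5 already contains {}.
Its 2×3 block (box 2) already contains {2, 3, 5}.
Removing those from 1–6 leaves {1, 4, 6} as the candidates for R2C5.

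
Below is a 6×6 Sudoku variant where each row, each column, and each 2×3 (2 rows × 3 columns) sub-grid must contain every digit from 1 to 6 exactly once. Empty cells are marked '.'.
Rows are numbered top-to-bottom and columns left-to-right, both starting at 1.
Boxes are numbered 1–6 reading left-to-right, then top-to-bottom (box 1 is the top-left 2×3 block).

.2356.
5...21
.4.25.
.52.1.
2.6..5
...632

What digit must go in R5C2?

Cell R5C2 itself could take any of {1, 3} by direct elimination.
Consider where 3 can go in column 2.
R2C2 is out (box 1 already has a 3).
R6C2 is out (row 6 already has a 3).
So the only cell in column 2 that can hold 3 is R5C2.
Therefore R5C2 = 3.

3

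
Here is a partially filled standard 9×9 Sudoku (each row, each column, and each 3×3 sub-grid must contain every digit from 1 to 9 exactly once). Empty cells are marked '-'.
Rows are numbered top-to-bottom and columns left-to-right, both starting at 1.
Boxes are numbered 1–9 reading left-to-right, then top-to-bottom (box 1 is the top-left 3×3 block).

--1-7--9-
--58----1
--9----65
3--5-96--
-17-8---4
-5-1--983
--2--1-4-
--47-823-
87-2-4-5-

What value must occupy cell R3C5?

1

Cell R3C5 itself could take any of {1, 2, 3, 4} by direct elimination.
Consider where 1 can go in row 3.
R3C1 is out (box 1 already has a 1).
R3C2 is out (column 2 already has a 1).
R3C4 is out (column 4 already has a 1).
R3C6 is out (column 6 already has a 1).
R3C7 is out (box 3 already has a 1).
So the only cell in row 3 that can hold 1 is R3C5.
Therefore R3C5 = 1.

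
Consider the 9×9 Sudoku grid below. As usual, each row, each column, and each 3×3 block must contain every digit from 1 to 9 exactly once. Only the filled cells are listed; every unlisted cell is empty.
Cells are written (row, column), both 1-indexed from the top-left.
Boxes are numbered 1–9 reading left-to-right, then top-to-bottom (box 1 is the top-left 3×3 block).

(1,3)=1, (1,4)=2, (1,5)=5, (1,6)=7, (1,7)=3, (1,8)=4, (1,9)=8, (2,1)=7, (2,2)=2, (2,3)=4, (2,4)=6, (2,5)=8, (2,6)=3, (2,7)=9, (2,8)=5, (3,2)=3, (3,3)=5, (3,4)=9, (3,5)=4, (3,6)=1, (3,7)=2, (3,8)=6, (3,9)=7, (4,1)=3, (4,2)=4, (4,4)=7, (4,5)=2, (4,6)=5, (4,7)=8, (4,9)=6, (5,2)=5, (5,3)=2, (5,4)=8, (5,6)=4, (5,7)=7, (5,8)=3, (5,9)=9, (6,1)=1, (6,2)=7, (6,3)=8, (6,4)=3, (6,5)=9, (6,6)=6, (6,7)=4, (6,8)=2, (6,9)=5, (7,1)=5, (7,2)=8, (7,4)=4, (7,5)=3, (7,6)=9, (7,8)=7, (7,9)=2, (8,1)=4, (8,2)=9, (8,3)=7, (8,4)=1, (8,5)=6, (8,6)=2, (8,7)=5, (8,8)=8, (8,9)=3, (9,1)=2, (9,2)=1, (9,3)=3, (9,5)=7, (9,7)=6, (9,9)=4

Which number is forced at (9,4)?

5

Row 9 already contains {1, 2, 3, 4, 6, 7}.
Column 4 already contains {1, 2, 3, 4, 6, 7, 8, 9}.
Its 3×3 block (box 8) already contains {1, 2, 3, 4, 6, 7, 9}.
The only value from 1–9 not eliminated is 5, so (9,4) = 5.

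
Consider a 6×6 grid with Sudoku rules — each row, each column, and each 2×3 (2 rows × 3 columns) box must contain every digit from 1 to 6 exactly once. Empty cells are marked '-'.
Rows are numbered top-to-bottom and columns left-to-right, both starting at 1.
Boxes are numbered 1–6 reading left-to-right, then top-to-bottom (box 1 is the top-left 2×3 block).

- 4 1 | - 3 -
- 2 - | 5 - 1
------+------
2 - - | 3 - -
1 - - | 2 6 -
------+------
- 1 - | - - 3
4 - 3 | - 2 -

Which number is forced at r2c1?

3

Cell r2c1 itself could take any of {3, 6} by direct elimination.
Consider where 3 can go in column 1.
r1c1 is out (row 1 already has a 3).
r5c1 is out (row 5 already has a 3).
So the only cell in column 1 that can hold 3 is r2c1.
Therefore r2c1 = 3.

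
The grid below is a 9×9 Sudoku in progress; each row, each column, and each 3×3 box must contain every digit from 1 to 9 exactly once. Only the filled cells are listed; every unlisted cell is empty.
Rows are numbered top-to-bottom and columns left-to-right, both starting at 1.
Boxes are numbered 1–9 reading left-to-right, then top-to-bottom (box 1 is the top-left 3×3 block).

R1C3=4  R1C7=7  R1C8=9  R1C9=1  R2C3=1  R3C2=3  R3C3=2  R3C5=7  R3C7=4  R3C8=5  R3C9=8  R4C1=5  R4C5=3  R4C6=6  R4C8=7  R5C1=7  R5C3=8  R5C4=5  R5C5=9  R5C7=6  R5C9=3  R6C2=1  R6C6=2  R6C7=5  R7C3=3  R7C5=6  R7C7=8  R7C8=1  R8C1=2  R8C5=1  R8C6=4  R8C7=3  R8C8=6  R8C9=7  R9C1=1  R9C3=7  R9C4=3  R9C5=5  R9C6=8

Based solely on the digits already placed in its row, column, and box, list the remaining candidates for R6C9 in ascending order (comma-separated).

Row 6 already contains {1, 2, 5}.
Column 9 already contains {1, 3, 7, 8}.
Its 3×3 block (box 6) already contains {3, 5, 6, 7}.
Removing those from 1–9 leaves {4, 9} as the candidates for R6C9.

4,9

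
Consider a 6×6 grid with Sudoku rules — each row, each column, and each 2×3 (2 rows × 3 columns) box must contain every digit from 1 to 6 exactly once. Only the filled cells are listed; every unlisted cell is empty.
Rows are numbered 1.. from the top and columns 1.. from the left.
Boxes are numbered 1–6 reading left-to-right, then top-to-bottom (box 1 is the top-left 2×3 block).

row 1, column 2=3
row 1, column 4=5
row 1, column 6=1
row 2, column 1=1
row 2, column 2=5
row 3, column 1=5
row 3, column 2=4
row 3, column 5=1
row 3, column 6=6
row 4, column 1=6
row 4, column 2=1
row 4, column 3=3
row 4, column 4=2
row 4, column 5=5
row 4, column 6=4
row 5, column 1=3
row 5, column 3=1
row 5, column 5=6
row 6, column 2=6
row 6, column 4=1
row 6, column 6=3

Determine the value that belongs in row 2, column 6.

Row 2 already contains {1, 5}.
Column 6 already contains {1, 3, 4, 6}.
Its 2×3 block (box 2) already contains {1, 5}.
The only value from 1–6 not eliminated is 2, so row 2, column 6 = 2.

2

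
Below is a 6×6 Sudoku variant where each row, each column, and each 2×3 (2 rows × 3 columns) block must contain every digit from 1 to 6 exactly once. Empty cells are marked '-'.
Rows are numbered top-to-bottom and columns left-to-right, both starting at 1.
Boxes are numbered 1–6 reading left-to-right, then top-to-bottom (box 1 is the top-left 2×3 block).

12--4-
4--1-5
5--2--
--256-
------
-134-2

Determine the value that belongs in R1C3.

Cell R1C3 itself could take any of {5, 6} by direct elimination.
Consider where 5 can go in box 1.
R2C2 is out (row 2 already has a 5).
R2C3 is out (row 2 already has a 5).
So the only cell in box 1 that can hold 5 is R1C3.
Therefore R1C3 = 5.

5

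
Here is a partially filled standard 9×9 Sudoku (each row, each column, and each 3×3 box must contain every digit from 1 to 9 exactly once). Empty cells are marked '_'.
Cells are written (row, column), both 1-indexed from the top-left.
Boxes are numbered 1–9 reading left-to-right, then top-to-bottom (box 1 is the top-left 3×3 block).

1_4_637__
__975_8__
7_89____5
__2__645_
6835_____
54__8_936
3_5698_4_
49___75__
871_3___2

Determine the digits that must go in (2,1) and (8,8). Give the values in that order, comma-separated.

For (2,1):
  Row 2 already contains {5, 7, 8, 9}.
  Column 1 already contains {1, 3, 4, 5, 6, 7, 8}.
  Its 3×3 block (box 1) already contains {1, 4, 7, 8, 9}.
  The only value from 1–9 not eliminated is 2, so (2,1) = 2.
For (8,8):
  Consider where 8 can go in column 8.
  (1,8) is out (box 3 already has a 8).
  (2,8) is out (row 2 already has a 8).
  (3,8) is out (row 3 already has a 8).
  (5,8) is out (row 5 already has a 8).
  (9,8) is out (row 9 already has a 8).
  So the only cell in column 8 that can hold 8 is (8,8).
  So (8,8) = 8.

2,8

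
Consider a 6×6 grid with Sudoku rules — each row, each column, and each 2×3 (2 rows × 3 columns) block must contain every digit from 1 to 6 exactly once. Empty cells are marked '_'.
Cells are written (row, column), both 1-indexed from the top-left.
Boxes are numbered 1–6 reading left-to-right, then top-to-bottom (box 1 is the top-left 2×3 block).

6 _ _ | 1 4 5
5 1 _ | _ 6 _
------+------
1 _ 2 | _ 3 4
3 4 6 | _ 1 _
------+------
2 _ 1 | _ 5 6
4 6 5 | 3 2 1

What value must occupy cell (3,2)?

Row 3 already contains {1, 2, 3, 4}.
Column 2 already contains {1, 4, 6}.
Its 2×3 block (box 3) already contains {1, 2, 3, 4, 6}.
The only value from 1–6 not eliminated is 5, so (3,2) = 5.

5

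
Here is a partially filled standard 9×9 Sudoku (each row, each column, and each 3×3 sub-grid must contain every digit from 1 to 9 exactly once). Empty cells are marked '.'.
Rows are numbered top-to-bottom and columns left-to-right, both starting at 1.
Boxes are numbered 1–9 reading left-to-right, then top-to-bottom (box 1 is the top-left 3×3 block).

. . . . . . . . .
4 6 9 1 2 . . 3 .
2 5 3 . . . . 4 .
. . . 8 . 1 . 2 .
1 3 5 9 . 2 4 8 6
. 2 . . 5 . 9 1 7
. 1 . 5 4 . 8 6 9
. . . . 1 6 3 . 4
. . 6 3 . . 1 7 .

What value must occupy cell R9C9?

Cell R9C9 itself could take any of {2, 5} by direct elimination.
Consider where 2 can go in row 9.
R9C1 is out (column 1 already has a 2).
R9C2 is out (column 2 already has a 2).
R9C5 is out (column 5 already has a 2).
R9C6 is out (column 6 already has a 2).
So the only cell in row 9 that can hold 2 is R9C9.
Therefore R9C9 = 2.

2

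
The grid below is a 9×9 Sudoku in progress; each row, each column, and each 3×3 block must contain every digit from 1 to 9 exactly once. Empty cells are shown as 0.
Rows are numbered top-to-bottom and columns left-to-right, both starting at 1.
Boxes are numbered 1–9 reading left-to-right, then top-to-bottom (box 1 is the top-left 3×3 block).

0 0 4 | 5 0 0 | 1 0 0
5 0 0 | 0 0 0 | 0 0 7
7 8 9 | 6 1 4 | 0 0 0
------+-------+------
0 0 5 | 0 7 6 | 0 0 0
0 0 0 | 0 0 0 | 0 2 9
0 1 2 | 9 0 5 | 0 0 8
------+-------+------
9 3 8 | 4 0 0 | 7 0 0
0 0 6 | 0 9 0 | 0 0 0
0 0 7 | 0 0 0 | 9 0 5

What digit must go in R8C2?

5

Cell R8C2 itself could take any of {2, 4, 5} by direct elimination.
Consider where 5 can go in row 8.
R8C1 is out (column 1 already has a 5). R8C4 is out (column 4 already has a 5). R8C6 is out (column 6 already has a 5). R8C7 is out (box 9 already has a 5). The remaining empty cells in row 8 are similarly blocked.
So the only cell in row 8 that can hold 5 is R8C2.
Therefore R8C2 = 5.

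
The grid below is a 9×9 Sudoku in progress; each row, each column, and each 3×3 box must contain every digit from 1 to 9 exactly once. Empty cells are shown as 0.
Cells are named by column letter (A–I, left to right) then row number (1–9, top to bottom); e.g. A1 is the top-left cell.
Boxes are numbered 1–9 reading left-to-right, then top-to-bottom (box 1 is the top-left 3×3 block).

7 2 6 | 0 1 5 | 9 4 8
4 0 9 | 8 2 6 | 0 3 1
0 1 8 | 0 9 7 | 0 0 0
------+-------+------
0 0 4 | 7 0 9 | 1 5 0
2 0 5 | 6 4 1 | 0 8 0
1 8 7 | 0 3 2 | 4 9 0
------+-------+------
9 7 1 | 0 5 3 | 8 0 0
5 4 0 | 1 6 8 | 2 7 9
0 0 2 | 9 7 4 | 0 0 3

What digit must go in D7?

Row 7 already contains {1, 3, 5, 7, 8, 9}.
Column D already contains {1, 6, 7, 8, 9}.
Its 3×3 block (box 8) already contains {1, 3, 4, 5, 6, 7, 8, 9}.
The only value from 1–9 not eliminated is 2, so D7 = 2.

2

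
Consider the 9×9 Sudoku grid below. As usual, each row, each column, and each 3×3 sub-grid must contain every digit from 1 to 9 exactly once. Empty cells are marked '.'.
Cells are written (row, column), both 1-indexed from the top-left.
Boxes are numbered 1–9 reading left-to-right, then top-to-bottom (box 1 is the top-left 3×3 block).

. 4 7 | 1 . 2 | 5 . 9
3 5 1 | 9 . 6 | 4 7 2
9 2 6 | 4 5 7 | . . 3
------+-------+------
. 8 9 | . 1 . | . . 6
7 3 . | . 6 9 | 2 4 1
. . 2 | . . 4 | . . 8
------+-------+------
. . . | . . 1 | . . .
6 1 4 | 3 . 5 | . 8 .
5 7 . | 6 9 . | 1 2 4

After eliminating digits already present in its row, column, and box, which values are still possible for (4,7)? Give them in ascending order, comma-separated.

Row 4 already contains {1, 6, 8, 9}.
Column 7 already contains {1, 2, 4, 5}.
Its 3×3 block (box 6) already contains {1, 2, 4, 6, 8}.
Removing those from 1–9 leaves {3, 7} as the candidates for (4,7).

3,7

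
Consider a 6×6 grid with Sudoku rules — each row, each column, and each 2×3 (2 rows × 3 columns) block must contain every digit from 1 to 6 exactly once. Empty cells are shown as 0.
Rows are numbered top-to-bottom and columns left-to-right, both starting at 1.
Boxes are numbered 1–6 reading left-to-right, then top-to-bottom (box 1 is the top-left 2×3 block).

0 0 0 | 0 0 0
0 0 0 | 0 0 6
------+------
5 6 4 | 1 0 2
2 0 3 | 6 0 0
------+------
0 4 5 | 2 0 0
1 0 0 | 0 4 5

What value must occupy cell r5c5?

6

Cell r5c5 itself could take any of {1, 3, 6} by direct elimination.
Consider where 6 can go in column 5.
r1c5 is out (box 2 already has a 6).
r2c5 is out (row 2 already has a 6).
r3c5 is out (row 3 already has a 6).
r4c5 is out (row 4 already has a 6).
So the only cell in column 5 that can hold 6 is r5c5.
Therefore r5c5 = 6.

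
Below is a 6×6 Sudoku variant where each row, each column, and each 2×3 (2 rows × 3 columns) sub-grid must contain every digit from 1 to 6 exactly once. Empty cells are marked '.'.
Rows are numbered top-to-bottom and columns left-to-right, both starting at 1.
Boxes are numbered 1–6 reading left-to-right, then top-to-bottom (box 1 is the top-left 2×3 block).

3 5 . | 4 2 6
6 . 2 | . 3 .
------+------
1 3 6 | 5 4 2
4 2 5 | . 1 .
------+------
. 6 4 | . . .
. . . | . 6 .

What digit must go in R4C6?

3

Row 4 already contains {1, 2, 4, 5}.
Column 6 already contains {2, 6}.
Its 2×3 block (box 4) already contains {1, 2, 4, 5}.
The only value from 1–6 not eliminated is 3, so R4C6 = 3.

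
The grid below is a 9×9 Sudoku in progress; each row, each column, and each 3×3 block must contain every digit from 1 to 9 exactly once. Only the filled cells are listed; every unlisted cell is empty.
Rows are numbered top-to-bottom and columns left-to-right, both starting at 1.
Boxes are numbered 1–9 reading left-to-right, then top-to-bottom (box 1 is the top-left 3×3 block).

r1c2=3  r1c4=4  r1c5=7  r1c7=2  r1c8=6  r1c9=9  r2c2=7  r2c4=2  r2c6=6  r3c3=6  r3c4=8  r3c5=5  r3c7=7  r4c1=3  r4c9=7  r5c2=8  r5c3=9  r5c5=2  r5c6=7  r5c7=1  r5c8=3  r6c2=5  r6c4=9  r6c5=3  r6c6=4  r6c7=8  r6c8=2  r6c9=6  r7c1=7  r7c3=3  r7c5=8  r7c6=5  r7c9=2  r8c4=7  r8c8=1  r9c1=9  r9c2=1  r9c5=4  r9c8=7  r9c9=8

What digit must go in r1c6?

Row 1 already contains {2, 3, 4, 6, 7, 9}.
Column 6 already contains {4, 5, 6, 7}.
Its 3×3 block (box 2) already contains {2, 4, 5, 6, 7, 8}.
The only value from 1–9 not eliminated is 1, so r1c6 = 1.

1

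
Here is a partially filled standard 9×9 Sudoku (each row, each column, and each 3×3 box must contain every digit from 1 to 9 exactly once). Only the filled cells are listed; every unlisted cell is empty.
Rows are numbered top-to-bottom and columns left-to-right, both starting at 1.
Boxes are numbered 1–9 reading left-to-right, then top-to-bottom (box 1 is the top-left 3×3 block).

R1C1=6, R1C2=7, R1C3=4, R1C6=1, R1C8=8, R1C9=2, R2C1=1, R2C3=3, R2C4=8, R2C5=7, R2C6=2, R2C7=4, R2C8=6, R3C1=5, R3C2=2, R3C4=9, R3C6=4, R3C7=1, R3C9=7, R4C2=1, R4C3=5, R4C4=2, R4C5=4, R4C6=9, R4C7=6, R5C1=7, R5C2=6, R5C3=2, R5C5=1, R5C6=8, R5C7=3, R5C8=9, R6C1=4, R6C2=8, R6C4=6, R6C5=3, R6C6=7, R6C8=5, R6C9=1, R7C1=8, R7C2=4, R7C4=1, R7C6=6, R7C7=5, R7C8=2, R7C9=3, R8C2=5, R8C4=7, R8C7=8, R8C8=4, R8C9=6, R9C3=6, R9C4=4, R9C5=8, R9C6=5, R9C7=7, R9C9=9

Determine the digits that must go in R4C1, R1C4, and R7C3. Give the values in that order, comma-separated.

For R4C1:
  Row 4 already contains {1, 2, 4, 5, 6, 9}.
  Column 1 already contains {1, 4, 5, 6, 7, 8}.
  Its 3×3 block (box 4) already contains {1, 2, 4, 5, 6, 7, 8}.
  The only value from 1–9 not eliminated is 3, so R4C1 = 3.
For R1C4:
  Consider where 3 can go in column 4.
  R5C4 is out (row 5 already has a 3).
  So the only cell in column 4 that can hold 3 is R1C4.
  So R1C4 = 3.
For R7C3:
  Consider where 7 can go in row 7.
  R7C5 is out (column 5 already has a 7).
  So the only cell in row 7 that can hold 7 is R7C3.
  So R7C3 = 7.

3,3,7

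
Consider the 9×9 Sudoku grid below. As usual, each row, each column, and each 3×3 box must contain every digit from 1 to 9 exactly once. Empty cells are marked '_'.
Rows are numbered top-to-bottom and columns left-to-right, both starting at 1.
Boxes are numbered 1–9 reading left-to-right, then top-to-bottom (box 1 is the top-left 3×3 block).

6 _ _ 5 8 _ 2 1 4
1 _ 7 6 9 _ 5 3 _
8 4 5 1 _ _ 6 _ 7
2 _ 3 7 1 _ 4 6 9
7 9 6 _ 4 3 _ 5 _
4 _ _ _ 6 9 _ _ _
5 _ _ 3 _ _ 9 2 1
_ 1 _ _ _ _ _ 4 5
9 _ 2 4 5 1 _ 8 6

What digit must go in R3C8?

Row 3 already contains {1, 4, 5, 6, 7, 8}.
Column 8 already contains {1, 2, 3, 4, 5, 6, 8}.
Its 3×3 block (box 3) already contains {1, 2, 3, 4, 5, 6, 7}.
The only value from 1–9 not eliminated is 9, so R3C8 = 9.

9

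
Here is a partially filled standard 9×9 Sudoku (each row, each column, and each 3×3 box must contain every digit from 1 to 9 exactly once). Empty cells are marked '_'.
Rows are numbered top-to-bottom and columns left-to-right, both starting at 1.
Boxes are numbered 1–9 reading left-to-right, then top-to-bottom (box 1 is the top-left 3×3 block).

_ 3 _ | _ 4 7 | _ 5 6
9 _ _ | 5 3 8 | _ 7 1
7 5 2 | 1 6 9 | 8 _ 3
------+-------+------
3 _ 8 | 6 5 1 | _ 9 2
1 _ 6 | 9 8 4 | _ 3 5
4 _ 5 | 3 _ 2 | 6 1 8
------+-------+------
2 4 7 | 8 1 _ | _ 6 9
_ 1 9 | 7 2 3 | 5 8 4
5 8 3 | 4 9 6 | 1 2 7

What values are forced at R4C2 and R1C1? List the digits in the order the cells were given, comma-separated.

7,8

For R4C2:
  Row 4 already contains {1, 2, 3, 5, 6, 8, 9}.
  Column 2 already contains {1, 3, 4, 5, 8}.
  Its 3×3 block (box 4) already contains {1, 3, 4, 5, 6, 8}.
  The only value from 1–9 not eliminated is 7, so R4C2 = 7.
For R1C1:
  Row 1 already contains {3, 4, 5, 6, 7}.
  Column 1 already contains {1, 2, 3, 4, 5, 7, 9}.
  Its 3×3 block (box 1) already contains {2, 3, 5, 7, 9}.
  The only value from 1–9 not eliminated is 8, so R1C1 = 8.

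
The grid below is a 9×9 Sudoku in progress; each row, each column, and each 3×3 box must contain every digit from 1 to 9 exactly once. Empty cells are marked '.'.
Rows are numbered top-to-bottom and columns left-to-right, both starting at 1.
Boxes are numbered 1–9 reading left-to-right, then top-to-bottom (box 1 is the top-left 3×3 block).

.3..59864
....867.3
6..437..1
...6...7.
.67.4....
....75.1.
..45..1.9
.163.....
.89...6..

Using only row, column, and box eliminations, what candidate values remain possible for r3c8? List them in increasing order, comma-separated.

Row 3 already contains {1, 3, 4, 6, 7}.
Column 8 already contains {1, 6, 7}.
Its 3×3 block (box 3) already contains {1, 3, 4, 6, 7, 8}.
Removing those from 1–9 leaves {2, 5, 9} as the candidates for r3c8.

2,5,9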